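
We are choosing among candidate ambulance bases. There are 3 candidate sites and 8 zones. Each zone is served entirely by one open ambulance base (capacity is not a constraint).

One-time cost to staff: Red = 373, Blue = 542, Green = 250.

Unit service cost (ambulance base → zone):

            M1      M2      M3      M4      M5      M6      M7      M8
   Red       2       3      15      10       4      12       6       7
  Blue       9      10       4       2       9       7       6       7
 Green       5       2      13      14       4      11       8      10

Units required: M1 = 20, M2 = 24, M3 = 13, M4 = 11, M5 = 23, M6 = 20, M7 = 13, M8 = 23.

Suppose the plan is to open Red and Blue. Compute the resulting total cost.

Total cost: 1572

Each zone is assigned to its cheapest site among the open ones.
{Red, Blue}: M1→Red 2·20=40, M2→Red 3·24=72, M3→Blue 4·13=52, M4→Blue 2·11=22, M5→Red 4·23=92, M6→Blue 7·20=140, M7→Red 6·13=78, M8→Red 7·23=161. Service 657; fixed 915; total 1572.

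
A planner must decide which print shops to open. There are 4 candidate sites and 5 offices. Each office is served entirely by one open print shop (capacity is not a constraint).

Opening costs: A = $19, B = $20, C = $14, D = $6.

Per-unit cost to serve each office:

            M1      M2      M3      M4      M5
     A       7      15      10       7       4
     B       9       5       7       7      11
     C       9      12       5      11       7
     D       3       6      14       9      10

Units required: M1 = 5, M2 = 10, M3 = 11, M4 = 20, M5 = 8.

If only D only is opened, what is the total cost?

Each office is assigned to its cheapest site among the open ones.
{D}: M1→D 3·5=15, M2→D 6·10=60, M3→D 14·11=154, M4→D 9·20=180, M5→D 10·8=80. Service 489; fixed 6; total 495.

Total cost: 495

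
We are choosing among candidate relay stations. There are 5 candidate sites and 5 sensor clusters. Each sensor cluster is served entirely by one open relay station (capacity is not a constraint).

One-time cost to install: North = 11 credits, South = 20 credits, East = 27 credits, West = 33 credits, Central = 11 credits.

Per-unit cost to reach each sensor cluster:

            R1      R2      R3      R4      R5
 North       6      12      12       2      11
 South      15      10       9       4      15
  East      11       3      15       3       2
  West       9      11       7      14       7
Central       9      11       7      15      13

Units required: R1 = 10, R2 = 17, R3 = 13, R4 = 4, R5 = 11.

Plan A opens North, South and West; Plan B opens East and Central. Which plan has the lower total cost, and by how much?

Plan B is cheaper by 166.

Plan A: {North, South, West}: R1→North 6·10=60, R2→South 10·17=170, R3→West 7·13=91, R4→North 2·4=8, R5→West 7·11=77. Service 406; fixed 64; total 470.
Plan B: {East, Central}: R1→Central 9·10=90, R2→East 3·17=51, R3→Central 7·13=91, R4→East 3·4=12, R5→East 2·11=22. Service 266; fixed 38; total 304.
Difference: |470 − 304| = 166.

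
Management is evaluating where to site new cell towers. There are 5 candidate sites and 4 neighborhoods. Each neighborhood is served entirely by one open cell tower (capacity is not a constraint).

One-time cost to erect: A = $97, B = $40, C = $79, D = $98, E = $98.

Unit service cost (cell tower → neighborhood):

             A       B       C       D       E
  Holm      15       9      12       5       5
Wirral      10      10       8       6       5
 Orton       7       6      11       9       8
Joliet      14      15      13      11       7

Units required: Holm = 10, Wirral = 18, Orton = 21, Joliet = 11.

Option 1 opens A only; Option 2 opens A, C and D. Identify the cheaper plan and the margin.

Option 1: {A}: Holm→A 15·10=150, Wirral→A 10·18=180, Orton→A 7·21=147, Joliet→A 14·11=154. Service 631; fixed 97; total 728.
Option 2: {A, C, D}: Holm→D 5·10=50, Wirral→D 6·18=108, Orton→A 7·21=147, Joliet→D 11·11=121. Service 426; fixed 274; total 700.
Difference: |728 − 700| = 28.

Option 2 is cheaper by 28.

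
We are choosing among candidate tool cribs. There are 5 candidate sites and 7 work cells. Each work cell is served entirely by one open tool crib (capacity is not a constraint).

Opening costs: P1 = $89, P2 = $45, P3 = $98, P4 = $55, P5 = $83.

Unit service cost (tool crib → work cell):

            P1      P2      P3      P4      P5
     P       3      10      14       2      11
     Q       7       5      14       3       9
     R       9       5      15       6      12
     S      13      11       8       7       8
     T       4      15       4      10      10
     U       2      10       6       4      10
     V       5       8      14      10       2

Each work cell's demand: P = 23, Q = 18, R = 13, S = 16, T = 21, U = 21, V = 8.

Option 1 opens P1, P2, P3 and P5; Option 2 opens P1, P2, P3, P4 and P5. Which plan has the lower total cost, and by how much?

Option 1: {P1, P2, P3, P5}: P→P1 3·23=69, Q→P2 5·18=90, R→P2 5·13=65, S→P3 8·16=128, T→P1 4·21=84, U→P1 2·21=42, V→P5 2·8=16. Service 494; fixed 315; total 809.
Option 2: {P1, P2, P3, P4, P5}: P→P4 2·23=46, Q→P4 3·18=54, R→P2 5·13=65, S→P4 7·16=112, T→P1 4·21=84, U→P1 2·21=42, V→P5 2·8=16. Service 419; fixed 370; total 789.
Difference: |809 − 789| = 20.

Option 2 is cheaper by 20.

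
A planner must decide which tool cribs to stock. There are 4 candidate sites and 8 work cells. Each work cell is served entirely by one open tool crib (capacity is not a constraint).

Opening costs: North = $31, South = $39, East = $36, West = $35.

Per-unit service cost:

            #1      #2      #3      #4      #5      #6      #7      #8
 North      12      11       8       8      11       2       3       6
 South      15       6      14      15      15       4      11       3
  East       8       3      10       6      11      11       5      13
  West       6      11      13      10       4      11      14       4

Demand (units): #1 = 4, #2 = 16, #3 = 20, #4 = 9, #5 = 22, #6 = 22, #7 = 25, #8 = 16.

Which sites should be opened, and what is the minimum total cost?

For any fixed open set, each work cell goes to its cheapest open site; total = fixed + service.
{North, East, West}: #1→West 6·4=24, #2→East 3·16=48, #3→North 8·20=160, #4→East 6·9=54, #5→West 4·22=88, #6→North 2·22=44, #7→North 3·25=75, #8→West 4·16=64. Service 557; fixed 102; total 659.
{North, South, East, West}: #1→West 6·4=24, #2→East 3·16=48, #3→North 8·20=160, #4→East 6·9=54, #5→West 4·22=88, #6→North 2·22=44, #7→North 3·25=75, #8→South 3·16=48. Service 541; fixed 141; total 682.
{North, South, West}: #1→West 6·4=24, #2→South 6·16=96, #3→North 8·20=160, #4→North 8·9=72, #5→West 4·22=88, #6→North 2·22=44, #7→North 3·25=75, #8→South 3·16=48. Service 607; fixed 105; total 712.
{North}: #1→North 12·4=48, #2→North 11·16=176, #3→North 8·20=160, #4→North 8·9=72, #5→North 11·22=242, #6→North 2·22=44, #7→North 3·25=75, #8→North 6·16=96. Service 913; fixed 31; total 944.
No other subset beats 659.

Open North, East and West; minimum total cost 659.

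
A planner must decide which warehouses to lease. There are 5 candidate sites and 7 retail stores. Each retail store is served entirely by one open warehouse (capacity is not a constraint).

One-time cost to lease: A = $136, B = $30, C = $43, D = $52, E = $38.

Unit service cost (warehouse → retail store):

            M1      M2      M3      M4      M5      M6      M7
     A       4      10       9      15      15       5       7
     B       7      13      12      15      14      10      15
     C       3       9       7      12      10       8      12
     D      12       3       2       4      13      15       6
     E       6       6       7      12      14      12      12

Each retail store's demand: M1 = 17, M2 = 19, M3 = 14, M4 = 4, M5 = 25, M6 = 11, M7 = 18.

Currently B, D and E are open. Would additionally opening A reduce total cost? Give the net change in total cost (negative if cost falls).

No — net change +47 (cost rises by 47).

Current service cost with {B, D, E}: 746.
Adding A: each retail store re-picks its cheapest; new service cost 657, saving 89.
Extra fixed cost: 136. Net change = 136 − 89 = 47.
(Totals: 866 → 913.)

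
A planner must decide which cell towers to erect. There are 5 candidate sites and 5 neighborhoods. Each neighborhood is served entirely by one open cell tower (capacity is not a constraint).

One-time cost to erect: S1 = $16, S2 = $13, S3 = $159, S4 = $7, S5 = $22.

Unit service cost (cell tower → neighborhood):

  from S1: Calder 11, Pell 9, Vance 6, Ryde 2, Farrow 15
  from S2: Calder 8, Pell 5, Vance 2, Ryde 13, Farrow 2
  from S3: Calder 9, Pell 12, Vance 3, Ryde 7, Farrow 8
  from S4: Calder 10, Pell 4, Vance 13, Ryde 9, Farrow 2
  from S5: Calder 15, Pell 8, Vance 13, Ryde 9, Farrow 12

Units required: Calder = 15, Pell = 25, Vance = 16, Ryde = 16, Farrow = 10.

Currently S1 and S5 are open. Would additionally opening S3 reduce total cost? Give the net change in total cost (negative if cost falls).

Current service cost with {S1, S5}: 613.
Adding S3: each neighborhood re-picks its cheapest; new service cost 495, saving 118.
Extra fixed cost: 159. Net change = 159 − 118 = 41.
(Totals: 651 → 692.)

No — net change +41 (cost rises by 41).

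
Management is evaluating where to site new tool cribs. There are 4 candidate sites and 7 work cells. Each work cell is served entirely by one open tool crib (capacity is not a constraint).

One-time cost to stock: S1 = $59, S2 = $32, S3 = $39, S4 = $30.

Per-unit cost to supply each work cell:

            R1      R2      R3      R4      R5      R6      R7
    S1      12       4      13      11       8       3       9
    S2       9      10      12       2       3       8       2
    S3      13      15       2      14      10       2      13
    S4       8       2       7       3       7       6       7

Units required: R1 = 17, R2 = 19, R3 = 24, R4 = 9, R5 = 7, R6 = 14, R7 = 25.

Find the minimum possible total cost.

For any fixed open set, each work cell goes to its cheapest open site; total = fixed + service.
{S2, S3, S4}: R1→S4 8·17=136, R2→S4 2·19=38, R3→S3 2·24=48, R4→S2 2·9=18, R5→S2 3·7=21, R6→S3 2·14=28, R7→S2 2·25=50. Service 339; fixed 101; total 440.
{S1, S2, S3, S4}: service 339 + fixed 160 = 499
{S1, S2, S3}: service 394 + fixed 130 = 524
{S4}: service 677 + fixed 30 = 707
No other subset beats 440.

Minimum total cost: 440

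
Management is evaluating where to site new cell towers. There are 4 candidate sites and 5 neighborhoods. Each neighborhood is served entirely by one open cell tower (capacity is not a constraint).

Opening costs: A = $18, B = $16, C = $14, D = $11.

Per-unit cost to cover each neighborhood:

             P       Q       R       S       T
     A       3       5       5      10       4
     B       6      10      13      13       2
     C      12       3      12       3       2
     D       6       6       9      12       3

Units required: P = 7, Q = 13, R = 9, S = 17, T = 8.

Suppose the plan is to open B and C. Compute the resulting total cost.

Each neighborhood is assigned to its cheapest site among the open ones.
{B, C}: P→B 6·7=42, Q→C 3·13=39, R→C 12·9=108, S→C 3·17=51, T→B 2·8=16. Service 256; fixed 30; total 286.

Total cost: 286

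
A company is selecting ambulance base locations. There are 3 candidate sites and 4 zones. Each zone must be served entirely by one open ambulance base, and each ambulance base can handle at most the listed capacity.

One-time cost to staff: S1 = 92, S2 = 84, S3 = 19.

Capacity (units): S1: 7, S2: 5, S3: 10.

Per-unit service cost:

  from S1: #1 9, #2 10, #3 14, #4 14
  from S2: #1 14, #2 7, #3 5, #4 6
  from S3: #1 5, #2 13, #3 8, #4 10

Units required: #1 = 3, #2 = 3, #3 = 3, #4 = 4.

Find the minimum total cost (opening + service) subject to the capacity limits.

Minimum total cost: 203

Open {S2, S3}: #1→S3 5·3=15, #2→S2 7·3=21, #3→S3 8·3=24, #4→S3 10·4=40.
Loads: S2 carries 3/5, S3 carries 10/10. Service 100; fixed 103; total 203.
Next best feasible plan costs 205.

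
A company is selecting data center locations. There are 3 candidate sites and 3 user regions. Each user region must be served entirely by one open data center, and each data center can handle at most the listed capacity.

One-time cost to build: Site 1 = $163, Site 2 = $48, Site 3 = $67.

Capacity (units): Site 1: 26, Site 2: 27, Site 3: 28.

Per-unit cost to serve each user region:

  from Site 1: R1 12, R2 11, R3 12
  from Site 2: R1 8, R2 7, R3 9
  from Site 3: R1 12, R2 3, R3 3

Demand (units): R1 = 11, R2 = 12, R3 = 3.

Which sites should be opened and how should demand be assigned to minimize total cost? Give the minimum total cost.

Open {Site 3}: R1→Site 3 12·11=132, R2→Site 3 3·12=36, R3→Site 3 3·3=9.
Loads: Site 3 carries 26/28. Service 177; fixed 67; total 244.
Next best feasible plan costs 247.

Minimum total cost: 244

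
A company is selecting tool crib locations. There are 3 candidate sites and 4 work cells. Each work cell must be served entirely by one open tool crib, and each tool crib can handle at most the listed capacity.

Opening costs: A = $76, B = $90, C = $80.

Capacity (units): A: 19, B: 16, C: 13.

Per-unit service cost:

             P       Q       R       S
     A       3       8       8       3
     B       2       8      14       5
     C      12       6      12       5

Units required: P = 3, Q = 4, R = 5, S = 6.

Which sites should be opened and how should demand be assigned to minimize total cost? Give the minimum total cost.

Open {A}: P→A 3·3=9, Q→A 8·4=32, R→A 8·5=40, S→A 3·6=18.
Loads: A carries 18/19. Service 99; fixed 76; total 175.
Next best feasible plan costs 247.

Minimum total cost: 175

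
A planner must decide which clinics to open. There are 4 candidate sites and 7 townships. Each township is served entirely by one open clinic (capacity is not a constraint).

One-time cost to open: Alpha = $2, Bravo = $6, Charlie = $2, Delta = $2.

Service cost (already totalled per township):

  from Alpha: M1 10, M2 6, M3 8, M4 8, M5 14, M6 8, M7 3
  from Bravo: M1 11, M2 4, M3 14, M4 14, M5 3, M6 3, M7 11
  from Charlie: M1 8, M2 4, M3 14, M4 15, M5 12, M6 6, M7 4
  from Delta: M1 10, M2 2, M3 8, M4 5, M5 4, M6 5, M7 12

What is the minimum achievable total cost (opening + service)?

Minimum total cost: 40

For any fixed open set, each township goes to its cheapest open site; total = fixed + service.
{Charlie, Delta}: M1→Charlie 8, M2→Delta 2, M3→Delta 8, M4→Delta 5, M5→Delta 4, M6→Delta 5, M7→Charlie 4. Service 36; fixed 4; total 40.
{Alpha, Charlie, Delta}: M1→Charlie 8, M2→Delta 2, M3→Alpha 8, M4→Delta 5, M5→Delta 4, M6→Delta 5, M7→Alpha 3. Service 35; fixed 6; total 41.
{Alpha, Delta}: service 37 + fixed 4 = 41
{Alpha, Bravo, Charlie, Delta}: service 32 + fixed 12 = 44
No other subset beats 40.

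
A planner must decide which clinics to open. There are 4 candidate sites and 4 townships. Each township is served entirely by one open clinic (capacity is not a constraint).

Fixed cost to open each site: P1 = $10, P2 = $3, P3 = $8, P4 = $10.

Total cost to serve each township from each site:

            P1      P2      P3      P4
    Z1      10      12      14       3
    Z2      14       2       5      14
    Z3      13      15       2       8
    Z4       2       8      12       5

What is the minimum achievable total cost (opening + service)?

For any fixed open set, each township goes to its cheapest open site; total = fixed + service.
{P2, P4}: Z1→P4 3, Z2→P2 2, Z3→P4 8, Z4→P4 5. Service 18; fixed 13; total 31.
{P2, P3, P4}: Z1→P4 3, Z2→P2 2, Z3→P3 2, Z4→P4 5. Service 12; fixed 21; total 33.
{P3, P4}: Z1→P4 3, Z2→P3 5, Z3→P3 2, Z4→P4 5. Service 15; fixed 18; total 33.
{P1, P2, P3, P4}: service 9 + fixed 31 = 40
(All 15 nonempty subsets were checked; P2 and P4 is lowest.)

Minimum total cost: 31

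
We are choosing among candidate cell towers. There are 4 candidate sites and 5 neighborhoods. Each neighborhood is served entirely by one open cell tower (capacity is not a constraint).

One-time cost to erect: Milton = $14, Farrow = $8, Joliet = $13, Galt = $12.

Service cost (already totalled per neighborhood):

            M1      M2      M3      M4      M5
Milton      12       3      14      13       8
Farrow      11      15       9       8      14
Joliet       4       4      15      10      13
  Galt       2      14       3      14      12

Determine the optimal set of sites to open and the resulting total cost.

For any fixed open set, each neighborhood goes to its cheapest open site; total = fixed + service.
{Milton, Galt}: M1→Galt 2, M2→Milton 3, M3→Galt 3, M4→Milton 13, M5→Milton 8. Service 29; fixed 26; total 55.
{Joliet, Galt}: service 31 + fixed 25 = 56
{Galt}: M1→Galt 2, M2→Galt 14, M3→Galt 3, M4→Galt 14, M5→Galt 12. Service 45; fixed 12; total 57.
{Milton, Farrow, Joliet, Galt}: service 24 + fixed 47 = 71
No other subset beats 55.

Open Milton and Galt; minimum total cost 55.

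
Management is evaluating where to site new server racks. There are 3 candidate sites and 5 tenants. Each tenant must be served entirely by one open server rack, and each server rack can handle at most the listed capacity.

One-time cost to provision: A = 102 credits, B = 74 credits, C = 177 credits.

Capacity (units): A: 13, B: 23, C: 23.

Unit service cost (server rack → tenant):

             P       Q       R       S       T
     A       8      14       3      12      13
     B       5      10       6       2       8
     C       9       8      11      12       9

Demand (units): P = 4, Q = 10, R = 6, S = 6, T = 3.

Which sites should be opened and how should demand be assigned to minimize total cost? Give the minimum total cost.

Minimum total cost: 350

Open {A, B}: P→B 5·4=20, Q→B 10·10=100, R→A 3·6=18, S→B 2·6=12, T→B 8·3=24.
Loads: A carries 6/13, B carries 23/23. Service 174; fixed 176; total 350.
Next best feasible plan costs 362.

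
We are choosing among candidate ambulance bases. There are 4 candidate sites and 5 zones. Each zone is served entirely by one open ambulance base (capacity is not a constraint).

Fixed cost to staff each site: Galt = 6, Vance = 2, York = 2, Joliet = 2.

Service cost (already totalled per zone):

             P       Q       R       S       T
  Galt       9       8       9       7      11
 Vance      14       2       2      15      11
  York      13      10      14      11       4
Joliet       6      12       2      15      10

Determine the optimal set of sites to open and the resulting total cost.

Open Vance, York and Joliet; minimum total cost 31.

For any fixed open set, each zone goes to its cheapest open site; total = fixed + service.
{Vance, York, Joliet}: P→Joliet 6, Q→Vance 2, R→Vance 2, S→York 11, T→York 4. Service 25; fixed 6; total 31.
{Galt, Vance, York, Joliet}: P→Joliet 6, Q→Vance 2, R→Vance 2, S→Galt 7, T→York 4. Service 21; fixed 12; total 33.
{Galt, Vance, York}: service 24 + fixed 10 = 34
{Vance}: P→Vance 14, Q→Vance 2, R→Vance 2, S→Vance 15, T→Vance 11. Service 44; fixed 2; total 46.
(All 15 nonempty subsets were checked; Vance, York and Joliet is lowest.)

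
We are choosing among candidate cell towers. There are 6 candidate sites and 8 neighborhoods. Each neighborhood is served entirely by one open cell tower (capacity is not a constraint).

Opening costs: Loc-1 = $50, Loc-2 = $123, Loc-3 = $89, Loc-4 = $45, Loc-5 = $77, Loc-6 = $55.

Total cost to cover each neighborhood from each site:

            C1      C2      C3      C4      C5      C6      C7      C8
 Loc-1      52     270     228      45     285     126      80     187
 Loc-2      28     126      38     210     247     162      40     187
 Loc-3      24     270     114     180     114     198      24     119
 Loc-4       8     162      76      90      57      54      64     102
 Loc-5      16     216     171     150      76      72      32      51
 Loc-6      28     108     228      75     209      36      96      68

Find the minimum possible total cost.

Minimum total cost: 592

For any fixed open set, each neighborhood goes to its cheapest open site; total = fixed + service.
{Loc-4, Loc-6}: C1→Loc-4 8, C2→Loc-6 108, C3→Loc-4 76, C4→Loc-6 75, C5→Loc-4 57, C6→Loc-6 36, C7→Loc-4 64, C8→Loc-6 68. Service 492; fixed 100; total 592.
{Loc-1, Loc-4, Loc-6}: C1→Loc-4 8, C2→Loc-6 108, C3→Loc-4 76, C4→Loc-1 45, C5→Loc-4 57, C6→Loc-6 36, C7→Loc-4 64, C8→Loc-6 68. Service 462; fixed 150; total 612.
{Loc-4, Loc-5, Loc-6}: service 443 + fixed 177 = 620
{Loc-1, Loc-2, Loc-3, Loc-4, Loc-5, Loc-6}: service 367 + fixed 439 = 806
No other subset beats 592.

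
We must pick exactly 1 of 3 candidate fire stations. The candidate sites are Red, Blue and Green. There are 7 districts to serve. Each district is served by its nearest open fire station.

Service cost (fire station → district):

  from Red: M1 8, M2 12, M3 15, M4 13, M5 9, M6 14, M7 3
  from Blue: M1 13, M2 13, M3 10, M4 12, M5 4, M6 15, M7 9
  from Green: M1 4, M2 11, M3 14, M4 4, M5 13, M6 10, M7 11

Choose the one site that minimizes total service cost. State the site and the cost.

With exactly 1 open, each district uses its cheapest among the chosen.
{Green}: M1→Green 4, M2→Green 11, M3→Green 14, M4→Green 4, M5→Green 13, M6→Green 10, M7→Green 11. Service cost 67.
{Red}: service cost 74
{Blue}: service cost 76
Among all 3 size-1 choices, {Green} is lowest.

Choose Green only; total service cost 67.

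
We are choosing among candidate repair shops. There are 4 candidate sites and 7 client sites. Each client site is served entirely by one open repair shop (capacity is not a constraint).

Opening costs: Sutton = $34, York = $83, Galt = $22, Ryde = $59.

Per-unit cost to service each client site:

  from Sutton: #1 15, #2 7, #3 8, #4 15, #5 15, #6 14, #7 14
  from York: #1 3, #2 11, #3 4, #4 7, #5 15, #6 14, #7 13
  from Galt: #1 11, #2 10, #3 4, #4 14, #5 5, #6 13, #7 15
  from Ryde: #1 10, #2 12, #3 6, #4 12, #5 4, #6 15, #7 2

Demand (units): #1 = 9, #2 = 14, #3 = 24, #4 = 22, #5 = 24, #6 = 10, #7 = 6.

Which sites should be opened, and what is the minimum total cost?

For any fixed open set, each client site goes to its cheapest open site; total = fixed + service.
{Sutton, York, Ryde}: #1→York 3·9=27, #2→Sutton 7·14=98, #3→York 4·24=96, #4→York 7·22=154, #5→Ryde 4·24=96, #6→Sutton 14·10=140, #7→Ryde 2·6=12. Service 623; fixed 176; total 799.
{Sutton, York, Galt, Ryde}: #1→York 3·9=27, #2→Sutton 7·14=98, #3→York 4·24=96, #4→York 7·22=154, #5→Ryde 4·24=96, #6→Galt 13·10=130, #7→Ryde 2·6=12. Service 613; fixed 198; total 811.
{York, Galt, Ryde}: service 655 + fixed 164 = 819
{Galt}: service 983 + fixed 22 = 1005
No other subset beats 799.

Open Sutton, York and Ryde; minimum total cost 799.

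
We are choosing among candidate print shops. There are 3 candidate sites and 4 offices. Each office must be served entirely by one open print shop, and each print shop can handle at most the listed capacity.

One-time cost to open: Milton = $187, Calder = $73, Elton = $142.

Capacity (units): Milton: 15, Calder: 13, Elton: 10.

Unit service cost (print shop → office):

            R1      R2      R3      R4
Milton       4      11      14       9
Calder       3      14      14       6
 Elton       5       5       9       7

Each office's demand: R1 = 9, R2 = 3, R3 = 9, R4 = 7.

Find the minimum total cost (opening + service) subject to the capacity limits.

Open {Milton, Calder, Elton}: R1→Milton 4·9=36, R2→Milton 11·3=33, R3→Elton 9·9=81, R4→Calder 6·7=42.
Loads: Milton carries 12/15, Calder carries 7/13, Elton carries 9/10. Service 192; fixed 402; total 594.
Next best feasible plan costs 603.

Minimum total cost: 594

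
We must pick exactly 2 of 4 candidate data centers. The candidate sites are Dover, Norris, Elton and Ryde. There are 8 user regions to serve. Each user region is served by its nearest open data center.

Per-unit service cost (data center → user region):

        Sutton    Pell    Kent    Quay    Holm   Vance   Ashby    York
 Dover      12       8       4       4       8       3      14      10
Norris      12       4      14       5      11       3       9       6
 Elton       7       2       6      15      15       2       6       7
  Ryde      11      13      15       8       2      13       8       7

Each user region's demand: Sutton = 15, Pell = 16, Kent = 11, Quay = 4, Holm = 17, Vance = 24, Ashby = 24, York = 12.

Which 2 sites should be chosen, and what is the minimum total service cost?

With exactly 2 open, each user region uses its cheapest among the chosen.
{Elton, Ryde}: Sutton→Elton 7·15=105, Pell→Elton 2·16=32, Kent→Elton 6·11=66, Quay→Ryde 8·4=32, Holm→Ryde 2·17=34, Vance→Elton 2·24=48, Ashby→Elton 6·24=144, York→Elton 7·12=84. Service cost 545.
{Dover, Elton}: service cost 609
{Norris, Elton}: service cost 674
Among all 6 size-2 choices, {Elton, Ryde} is lowest.

Choose Elton and Ryde; total service cost 545.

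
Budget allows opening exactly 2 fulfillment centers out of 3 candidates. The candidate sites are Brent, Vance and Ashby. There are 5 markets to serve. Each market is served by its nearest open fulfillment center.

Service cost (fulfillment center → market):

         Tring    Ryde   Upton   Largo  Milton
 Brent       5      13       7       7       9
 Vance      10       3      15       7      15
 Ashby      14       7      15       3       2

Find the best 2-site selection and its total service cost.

With exactly 2 open, each market uses its cheapest among the chosen.
{Brent, Ashby}: Tring→Brent 5, Ryde→Ashby 7, Upton→Brent 7, Largo→Ashby 3, Milton→Ashby 2. Service cost 24.
{Brent, Vance}: service cost 31
{Vance, Ashby}: service cost 33
Among all 3 size-2 choices, {Brent, Ashby} is lowest.

Choose Brent and Ashby; total service cost 24.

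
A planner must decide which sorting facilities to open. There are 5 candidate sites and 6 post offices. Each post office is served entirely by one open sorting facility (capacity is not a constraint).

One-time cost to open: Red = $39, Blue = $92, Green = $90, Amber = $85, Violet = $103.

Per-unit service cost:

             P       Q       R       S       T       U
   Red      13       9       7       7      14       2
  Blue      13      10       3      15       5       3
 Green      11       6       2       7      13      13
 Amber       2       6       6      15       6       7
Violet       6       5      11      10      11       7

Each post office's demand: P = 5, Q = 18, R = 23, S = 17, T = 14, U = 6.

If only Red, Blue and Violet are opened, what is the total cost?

Total cost: 624

Each post office is assigned to its cheapest site among the open ones.
{Red, Blue, Violet}: P→Violet 6·5=30, Q→Violet 5·18=90, R→Blue 3·23=69, S→Red 7·17=119, T→Blue 5·14=70, U→Red 2·6=12. Service 390; fixed 234; total 624.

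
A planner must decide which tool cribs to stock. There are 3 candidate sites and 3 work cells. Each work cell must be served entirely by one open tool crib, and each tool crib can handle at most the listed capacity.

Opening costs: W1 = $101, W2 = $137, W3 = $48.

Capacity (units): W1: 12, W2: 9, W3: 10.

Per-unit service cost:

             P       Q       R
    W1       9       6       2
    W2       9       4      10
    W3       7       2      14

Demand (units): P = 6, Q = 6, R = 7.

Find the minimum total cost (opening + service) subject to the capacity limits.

Minimum total cost: 337

Open {W1, W3}: P→W1 9·6=54, Q→W1 6·6=36, R→W3 14·7=98.
Loads: W1 carries 12/12, W3 carries 7/10. Service 188; fixed 149; total 337.
Next best feasible plan costs 366.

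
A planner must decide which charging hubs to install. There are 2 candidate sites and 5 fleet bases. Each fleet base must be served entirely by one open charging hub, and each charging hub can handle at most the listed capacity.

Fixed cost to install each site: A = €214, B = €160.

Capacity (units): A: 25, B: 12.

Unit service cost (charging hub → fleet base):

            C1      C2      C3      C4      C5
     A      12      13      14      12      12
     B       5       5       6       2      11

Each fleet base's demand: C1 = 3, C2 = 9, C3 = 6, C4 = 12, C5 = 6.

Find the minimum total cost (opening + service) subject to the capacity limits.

Open {A, B}: C1→A 12·3=36, C2→A 13·9=117, C3→A 14·6=84, C4→B 2·12=24, C5→A 12·6=72.
Loads: A carries 24/25, B carries 12/12. Service 333; fixed 374; total 707.
Next best feasible plan costs 734.

Minimum total cost: 707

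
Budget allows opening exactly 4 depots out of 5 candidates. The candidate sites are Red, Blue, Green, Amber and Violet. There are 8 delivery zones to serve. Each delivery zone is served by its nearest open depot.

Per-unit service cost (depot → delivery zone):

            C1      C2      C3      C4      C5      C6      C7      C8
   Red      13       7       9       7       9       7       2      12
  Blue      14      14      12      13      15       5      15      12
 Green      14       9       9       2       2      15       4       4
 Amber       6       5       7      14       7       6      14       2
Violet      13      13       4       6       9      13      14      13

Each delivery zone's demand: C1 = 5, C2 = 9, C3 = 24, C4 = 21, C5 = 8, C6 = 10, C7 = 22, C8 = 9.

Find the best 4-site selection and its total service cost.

With exactly 4 open, each delivery zone uses its cheapest among the chosen.
{Red, Green, Amber, Violet}: C1→Amber 6·5=30, C2→Amber 5·9=45, C3→Violet 4·24=96, C4→Green 2·21=42, C5→Green 2·8=16, C6→Amber 6·10=60, C7→Red 2·22=44, C8→Amber 2·9=18. Service cost 351.
{Blue, Green, Amber, Violet}: service cost 385
{Red, Blue, Green, Violet}: service cost 412
Among all 5 size-4 choices, {Red, Green, Amber, Violet} is lowest.

Choose Red, Green, Amber and Violet; total service cost 351.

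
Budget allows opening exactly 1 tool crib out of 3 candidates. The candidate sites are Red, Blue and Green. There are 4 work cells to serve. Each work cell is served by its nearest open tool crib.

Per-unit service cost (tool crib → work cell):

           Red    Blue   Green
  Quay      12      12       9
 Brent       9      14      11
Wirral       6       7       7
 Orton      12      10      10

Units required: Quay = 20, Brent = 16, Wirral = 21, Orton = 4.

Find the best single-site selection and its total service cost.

With exactly 1 open, each work cell uses its cheapest among the chosen.
{Green}: Quay→Green 9·20=180, Brent→Green 11·16=176, Wirral→Green 7·21=147, Orton→Green 10·4=40. Service cost 543.
{Red}: service cost 558
{Blue}: service cost 651
Among all 3 size-1 choices, {Green} is lowest.

Choose Green only; total service cost 543.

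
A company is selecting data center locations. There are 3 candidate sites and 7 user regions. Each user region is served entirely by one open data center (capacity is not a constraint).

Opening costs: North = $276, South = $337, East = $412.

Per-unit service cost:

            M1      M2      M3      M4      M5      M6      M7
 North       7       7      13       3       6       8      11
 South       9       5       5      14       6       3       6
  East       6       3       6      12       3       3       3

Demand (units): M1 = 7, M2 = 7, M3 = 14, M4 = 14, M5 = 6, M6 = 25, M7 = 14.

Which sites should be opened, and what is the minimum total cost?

For any fixed open set, each user region goes to its cheapest open site; total = fixed + service.
{East}: M1→East 6·7=42, M2→East 3·7=21, M3→East 6·14=84, M4→East 12·14=168, M5→East 3·6=18, M6→East 3·25=75, M7→East 3·14=42. Service 450; fixed 412; total 862.
{South}: M1→South 9·7=63, M2→South 5·7=35, M3→South 5·14=70, M4→South 14·14=196, M5→South 6·6=36, M6→South 3·25=75, M7→South 6·14=84. Service 559; fixed 337; total 896.
{North}: M1→North 7·7=49, M2→North 7·7=49, M3→North 13·14=182, M4→North 3·14=42, M5→North 6·6=36, M6→North 8·25=200, M7→North 11·14=154. Service 712; fixed 276; total 988.
{North, South, East}: M1→East 6·7=42, M2→East 3·7=21, M3→South 5·14=70, M4→North 3·14=42, M5→East 3·6=18, M6→South 3·25=75, M7→East 3·14=42. Service 310; fixed 1025; total 1335.
No other subset beats 862.

Open East only; minimum total cost 862.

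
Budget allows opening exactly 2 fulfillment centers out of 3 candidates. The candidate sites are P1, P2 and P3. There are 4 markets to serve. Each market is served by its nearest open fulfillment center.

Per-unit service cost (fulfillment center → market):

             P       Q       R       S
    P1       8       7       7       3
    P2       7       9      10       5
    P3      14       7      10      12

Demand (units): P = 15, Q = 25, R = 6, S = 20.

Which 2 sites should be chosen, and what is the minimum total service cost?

With exactly 2 open, each market uses its cheapest among the chosen.
{P1, P2}: P→P2 7·15=105, Q→P1 7·25=175, R→P1 7·6=42, S→P1 3·20=60. Service cost 382.
{P1, P3}: service cost 397
{P2, P3}: service cost 440
Among all 3 size-2 choices, {P1, P2} is lowest.

Choose P1 and P2; total service cost 382.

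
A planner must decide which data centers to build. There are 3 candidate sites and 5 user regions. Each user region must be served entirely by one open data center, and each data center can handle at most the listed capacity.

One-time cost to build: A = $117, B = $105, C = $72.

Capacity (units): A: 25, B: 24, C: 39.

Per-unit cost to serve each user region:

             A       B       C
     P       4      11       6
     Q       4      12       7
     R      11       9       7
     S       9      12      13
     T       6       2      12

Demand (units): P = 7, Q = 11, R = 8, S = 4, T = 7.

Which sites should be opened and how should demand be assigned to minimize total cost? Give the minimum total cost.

Open {C}: P→C 6·7=42, Q→C 7·11=77, R→C 7·8=56, S→C 13·4=52, T→C 12·7=84.
Loads: C carries 37/39. Service 311; fixed 72; total 383.
Next best feasible plan costs 409.

Minimum total cost: 383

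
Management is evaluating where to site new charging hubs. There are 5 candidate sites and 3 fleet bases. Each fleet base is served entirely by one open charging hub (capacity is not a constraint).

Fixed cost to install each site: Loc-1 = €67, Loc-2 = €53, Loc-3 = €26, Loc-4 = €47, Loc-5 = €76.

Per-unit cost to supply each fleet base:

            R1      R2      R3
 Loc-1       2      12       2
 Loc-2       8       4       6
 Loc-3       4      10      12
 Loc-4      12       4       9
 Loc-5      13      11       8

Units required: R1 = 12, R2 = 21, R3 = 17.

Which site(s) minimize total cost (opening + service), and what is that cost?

For any fixed open set, each fleet base goes to its cheapest open site; total = fixed + service.
{Loc-1, Loc-4}: R1→Loc-1 2·12=24, R2→Loc-4 4·21=84, R3→Loc-1 2·17=34. Service 142; fixed 114; total 256.
{Loc-1, Loc-2}: service 142 + fixed 120 = 262
{Loc-1, Loc-3, Loc-4}: service 142 + fixed 140 = 282
{Loc-1, Loc-2, Loc-3, Loc-4, Loc-5}: service 142 + fixed 269 = 411
No other subset beats 256.

Open Loc-1 and Loc-4; minimum total cost 256.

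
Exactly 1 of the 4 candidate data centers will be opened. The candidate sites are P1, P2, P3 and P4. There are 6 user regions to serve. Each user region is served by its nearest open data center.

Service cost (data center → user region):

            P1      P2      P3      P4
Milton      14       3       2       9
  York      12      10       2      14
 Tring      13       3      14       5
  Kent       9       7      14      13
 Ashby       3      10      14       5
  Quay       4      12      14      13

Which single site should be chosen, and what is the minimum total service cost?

Choose P2 only; total service cost 45.

With exactly 1 open, each user region uses its cheapest among the chosen.
{P2}: Milton→P2 3, York→P2 10, Tring→P2 3, Kent→P2 7, Ashby→P2 10, Quay→P2 12. Service cost 45.
{P1}: service cost 55
{P4}: service cost 59
Among all 4 size-1 choices, {P2} is lowest.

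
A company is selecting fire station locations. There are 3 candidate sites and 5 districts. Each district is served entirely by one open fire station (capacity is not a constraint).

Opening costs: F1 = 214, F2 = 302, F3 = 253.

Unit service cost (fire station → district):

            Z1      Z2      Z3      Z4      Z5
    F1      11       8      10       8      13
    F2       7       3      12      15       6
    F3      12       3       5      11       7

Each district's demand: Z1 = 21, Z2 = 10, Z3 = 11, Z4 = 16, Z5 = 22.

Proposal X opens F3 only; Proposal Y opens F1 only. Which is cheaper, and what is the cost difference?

Proposal X: {F3}: Z1→F3 12·21=252, Z2→F3 3·10=30, Z3→F3 5·11=55, Z4→F3 11·16=176, Z5→F3 7·22=154. Service 667; fixed 253; total 920.
Proposal Y: {F1}: Z1→F1 11·21=231, Z2→F1 8·10=80, Z3→F1 10·11=110, Z4→F1 8·16=128, Z5→F1 13·22=286. Service 835; fixed 214; total 1049.
Difference: |920 − 1049| = 129.

Proposal X is cheaper by 129.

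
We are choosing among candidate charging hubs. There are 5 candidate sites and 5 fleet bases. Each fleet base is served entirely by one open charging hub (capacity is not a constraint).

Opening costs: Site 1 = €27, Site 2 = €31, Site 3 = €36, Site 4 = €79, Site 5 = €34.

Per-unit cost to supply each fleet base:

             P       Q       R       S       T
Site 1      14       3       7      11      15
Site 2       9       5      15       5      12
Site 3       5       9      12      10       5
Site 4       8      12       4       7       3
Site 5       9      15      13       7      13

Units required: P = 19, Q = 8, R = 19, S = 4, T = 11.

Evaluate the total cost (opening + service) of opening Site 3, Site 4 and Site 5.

Each fleet base is assigned to its cheapest site among the open ones.
{Site 3, Site 4, Site 5}: P→Site 3 5·19=95, Q→Site 3 9·8=72, R→Site 4 4·19=76, S→Site 4 7·4=28, T→Site 4 3·11=33. Service 304; fixed 149; total 453.

Total cost: 453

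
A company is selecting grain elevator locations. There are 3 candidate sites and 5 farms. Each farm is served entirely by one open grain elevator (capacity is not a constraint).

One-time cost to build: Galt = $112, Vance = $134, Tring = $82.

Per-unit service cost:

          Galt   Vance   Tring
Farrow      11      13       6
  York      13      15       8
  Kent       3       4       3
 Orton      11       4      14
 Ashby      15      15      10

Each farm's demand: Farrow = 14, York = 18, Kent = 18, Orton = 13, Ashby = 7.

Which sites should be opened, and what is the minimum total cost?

Open Tring only; minimum total cost 616.

For any fixed open set, each farm goes to its cheapest open site; total = fixed + service.
{Tring}: Farrow→Tring 6·14=84, York→Tring 8·18=144, Kent→Tring 3·18=54, Orton→Tring 14·13=182, Ashby→Tring 10·7=70. Service 534; fixed 82; total 616.
{Vance, Tring}: service 404 + fixed 216 = 620
{Galt, Tring}: service 495 + fixed 194 = 689
{Galt, Vance, Tring}: Farrow→Tring 6·14=84, York→Tring 8·18=144, Kent→Galt 3·18=54, Orton→Vance 4·13=52, Ashby→Tring 10·7=70. Service 404; fixed 328; total 732.
No other subset beats 616.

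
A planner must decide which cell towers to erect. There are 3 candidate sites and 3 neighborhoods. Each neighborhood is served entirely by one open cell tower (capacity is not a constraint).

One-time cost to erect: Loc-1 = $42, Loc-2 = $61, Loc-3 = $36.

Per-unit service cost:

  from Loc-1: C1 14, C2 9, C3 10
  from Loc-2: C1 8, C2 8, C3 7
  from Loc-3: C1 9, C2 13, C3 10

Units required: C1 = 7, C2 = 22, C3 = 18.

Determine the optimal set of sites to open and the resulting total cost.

For any fixed open set, each neighborhood goes to its cheapest open site; total = fixed + service.
{Loc-2}: C1→Loc-2 8·7=56, C2→Loc-2 8·22=176, C3→Loc-2 7·18=126. Service 358; fixed 61; total 419.
{Loc-2, Loc-3}: C1→Loc-2 8·7=56, C2→Loc-2 8·22=176, C3→Loc-2 7·18=126. Service 358; fixed 97; total 455.
{Loc-1, Loc-2}: service 358 + fixed 103 = 461
{Loc-1, Loc-2, Loc-3}: service 358 + fixed 139 = 497
(All 7 nonempty subsets were checked; Loc-2 only is lowest.)

Open Loc-2 only; minimum total cost 419.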